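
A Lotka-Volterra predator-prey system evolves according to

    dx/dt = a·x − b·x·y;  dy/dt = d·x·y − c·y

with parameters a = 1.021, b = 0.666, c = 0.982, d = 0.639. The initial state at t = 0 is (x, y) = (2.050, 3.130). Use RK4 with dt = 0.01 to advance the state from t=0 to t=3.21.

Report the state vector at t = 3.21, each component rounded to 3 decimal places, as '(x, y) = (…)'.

t=0.000: state=(2.050, 3.130)
step 1 (dt=0.01): k1=(-2.180, 1.026), k2=(-2.176, 1.006), k3=(-2.176, 1.006), k4=(-2.171, 0.986); state += dt/6·(k1+2k2+2k3+k4)
t=0.010: state=(2.028, 3.140)
t=0.020: state=(2.007, 3.150)
t=0.030: state=(1.985, 3.159)
continuing one RK4 step at a time; state shown every 20 steps (Δt=0.2):
t=0.200: state=(1.641, 3.254)
t=0.400: state=(1.305, 3.224)
t=0.600: state=(1.051, 3.077)
t=0.800: state=(0.868, 2.857)
t=1.000: state=(0.740, 2.600)
t=1.200: state=(0.653, 2.334)
t=1.400: state=(0.597, 2.077)
t=1.600: state=(0.565, 1.838)
t=1.800: state=(0.550, 1.621)
t=2.000: state=(0.551, 1.429)
t=2.200: state=(0.565, 1.261)
t=2.400: state=(0.592, 1.115)
t=2.600: state=(0.631, 0.991)
t=2.800: state=(0.683, 0.885)
t=3.000: state=(0.749, 0.797)
t=3.200: state=(0.831, 0.724)
t=3.210: state=(0.835, 0.721)

(x, y) = (0.835, 0.721)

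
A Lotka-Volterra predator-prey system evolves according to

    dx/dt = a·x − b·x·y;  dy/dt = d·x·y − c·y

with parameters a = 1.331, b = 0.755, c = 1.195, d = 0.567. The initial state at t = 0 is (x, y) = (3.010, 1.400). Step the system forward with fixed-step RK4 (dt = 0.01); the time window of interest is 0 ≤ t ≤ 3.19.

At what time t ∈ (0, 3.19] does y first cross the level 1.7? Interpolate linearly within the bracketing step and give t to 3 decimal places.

t = 0.339

t=0.000: state=(3.010, 1.400)
step 1 (dt=0.01): k1=(0.825, 0.716), k2=(0.818, 0.721), k3=(0.818, 0.721), k4=(0.811, 0.727); state += dt/6·(k1+2k2+2k3+k4)
t=0.010: state=(3.018, 1.407)
t=0.020: state=(3.026, 1.415)
t=0.030: state=(3.034, 1.422)
continuing one RK4 step at a time; state shown every 20 steps (Δt=0.2):
t=0.200: state=(3.142, 1.564)
t=0.330: state=(3.185, 1.691)
next step: t=0.340: state=(3.186, 1.701) — y has crossed 1.7
linear interpolation between t=0.330 (1.69050) and t=0.340 (1.70087) → t≈0.339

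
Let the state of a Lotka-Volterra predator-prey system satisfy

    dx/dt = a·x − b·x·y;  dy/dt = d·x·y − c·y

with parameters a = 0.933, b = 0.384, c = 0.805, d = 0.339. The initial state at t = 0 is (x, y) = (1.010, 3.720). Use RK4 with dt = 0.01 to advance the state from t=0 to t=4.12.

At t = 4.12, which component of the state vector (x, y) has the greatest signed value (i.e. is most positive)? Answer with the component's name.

t=0.000: state=(1.010, 3.720)
step 1 (dt=0.01): k1=(-0.500, -1.721), k2=(-0.496, -1.720), k3=(-0.496, -1.720), k4=(-0.491, -1.719); state += dt/6·(k1+2k2+2k3+k4)
t=0.010: state=(1.005, 3.703)
t=0.020: state=(1.000, 3.686)
t=0.030: state=(0.995, 3.668)
continuing one RK4 step at a time; state shown every 20 steps (Δt=0.2):
t=0.200: state=(0.927, 3.381)
t=0.400: state=(0.872, 3.059)
t=0.600: state=(0.841, 2.759)
t=0.800: state=(0.829, 2.486)
t=1.000: state=(0.833, 2.238)
t=1.200: state=(0.853, 2.017)
t=1.400: state=(0.887, 1.822)
t=1.600: state=(0.936, 1.649)
t=1.800: state=(0.999, 1.499)
t=2.000: state=(1.079, 1.369)
t=2.200: state=(1.176, 1.258)
t=2.400: state=(1.291, 1.164)
t=2.600: state=(1.427, 1.087)
t=2.800: state=(1.586, 1.024)
t=3.000: state=(1.770, 0.977)
t=3.200: state=(1.982, 0.944)
t=3.400: state=(2.223, 0.927)
t=3.600: state=(2.496, 0.926)
t=3.800: state=(2.800, 0.943)
t=4.000: state=(3.134, 0.982)
t=4.120: state=(3.348, 1.017)
compare at T: x=3.348, y=1.017

largest component: x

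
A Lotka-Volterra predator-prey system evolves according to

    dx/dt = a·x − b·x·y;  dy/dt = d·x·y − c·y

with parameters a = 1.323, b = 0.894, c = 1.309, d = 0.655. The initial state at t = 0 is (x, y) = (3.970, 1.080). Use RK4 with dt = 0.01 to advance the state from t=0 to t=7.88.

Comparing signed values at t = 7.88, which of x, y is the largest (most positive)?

largest component: y

t=0.000: state=(3.970, 1.080)
step 1 (dt=0.01): k1=(1.419, 1.395), k2=(1.397, 1.409), k3=(1.397, 1.409), k4=(1.374, 1.423); state += dt/6·(k1+2k2+2k3+k4)
t=0.010: state=(3.984, 1.094)
t=0.020: state=(3.997, 1.108)
t=0.030: state=(4.011, 1.123)
continuing one RK4 step at a time; state shown every 50 steps (Δt=0.5):
t=0.500: state=(3.848, 2.126)
t=1.000: state=(2.258, 3.039)
t=1.500: state=(1.170, 2.696)
t=2.000: state=(0.809, 1.913)
t=2.500: state=(0.775, 1.281)
t=3.000: state=(0.934, 0.876)
t=3.500: state=(1.294, 0.652)
t=4.000: state=(1.918, 0.568)
t=4.500: state=(2.858, 0.641)
t=5.000: state=(3.891, 1.012)
t=5.500: state=(3.953, 1.993)
t=6.000: state=(2.424, 3.004)
t=6.500: state=(1.239, 2.770)
t=7.000: state=(0.827, 1.991)
t=7.500: state=(0.769, 1.335)
t=7.880: state=(0.859, 0.992)
compare at T: x=0.859, y=0.992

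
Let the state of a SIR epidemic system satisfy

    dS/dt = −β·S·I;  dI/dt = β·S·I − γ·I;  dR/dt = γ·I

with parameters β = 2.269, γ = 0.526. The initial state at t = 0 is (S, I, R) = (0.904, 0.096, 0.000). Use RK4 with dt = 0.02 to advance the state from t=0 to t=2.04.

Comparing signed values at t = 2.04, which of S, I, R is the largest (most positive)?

t=0.000: state=(0.904, 0.096, 0.000)
step 1 (dt=0.02): k1=(-0.197, 0.146, 0.050), k2=(-0.199, 0.148, 0.051), k3=(-0.200, 0.148, 0.051), k4=(-0.202, 0.150, 0.052); state += dt/6·(k1+2k2+2k3+k4)
t=0.020: state=(0.900, 0.099, 0.001)
t=0.040: state=(0.896, 0.102, 0.002)
t=0.060: state=(0.892, 0.105, 0.003)
continuing one RK4 step at a time; state shown every 5 steps (Δt=0.1):
t=0.100: state=(0.883, 0.112, 0.005)
t=0.200: state=(0.859, 0.129, 0.012)
t=0.300: state=(0.833, 0.148, 0.019)
t=0.400: state=(0.803, 0.169, 0.027)
t=0.500: state=(0.771, 0.192, 0.037)
t=0.600: state=(0.736, 0.216, 0.048)
t=0.700: state=(0.699, 0.241, 0.060)
t=0.800: state=(0.660, 0.267, 0.073)
t=0.900: state=(0.619, 0.293, 0.088)
t=1.000: state=(0.577, 0.319, 0.104)
t=1.100: state=(0.536, 0.343, 0.121)
t=1.200: state=(0.494, 0.366, 0.140)
t=1.300: state=(0.454, 0.386, 0.160)
t=1.400: state=(0.415, 0.405, 0.181)
t=1.500: state=(0.378, 0.420, 0.202)
t=1.600: state=(0.343, 0.432, 0.225)
t=1.700: state=(0.311, 0.442, 0.248)
t=1.800: state=(0.281, 0.448, 0.271)
t=1.900: state=(0.253, 0.452, 0.295)
t=2.000: state=(0.229, 0.453, 0.319)
t=2.040: state=(0.220, 0.452, 0.328)
compare at T: S=0.220, I=0.452, R=0.328

largest component: I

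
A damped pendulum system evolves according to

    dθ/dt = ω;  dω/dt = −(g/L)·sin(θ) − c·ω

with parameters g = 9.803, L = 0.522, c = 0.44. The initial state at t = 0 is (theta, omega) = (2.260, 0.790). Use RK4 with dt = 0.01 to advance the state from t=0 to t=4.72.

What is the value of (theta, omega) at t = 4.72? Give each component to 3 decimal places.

(theta, omega) = (0.239, 2.808)

t=0.000: state=(2.260, 0.790)
step 1 (dt=0.01): k1=(0.790, -14.841), k2=(0.716, -14.761), k3=(0.716, -14.766), k4=(0.642, -14.690); state += dt/6·(k1+2k2+2k3+k4)
t=0.010: state=(2.267, 0.642)
t=0.020: state=(2.273, 0.496)
t=0.030: state=(2.277, 0.351)
continuing one RK4 step at a time; state shown every 20 steps (Δt=0.2):
t=0.200: state=(2.131, -2.089)
t=0.400: state=(1.395, -5.325)
t=0.600: state=(0.084, -7.182)
t=0.800: state=(-1.164, -4.696)
t=1.000: state=(-1.707, -0.757)
t=1.200: state=(-1.490, 2.880)
t=1.400: state=(-0.600, 5.715)
t=1.600: state=(0.565, 5.235)
t=1.800: state=(1.294, 1.850)
t=2.000: state=(1.292, -1.817)
t=2.200: state=(0.620, -4.629)
t=2.400: state=(-0.368, -4.648)
t=2.600: state=(-1.043, -1.831)
t=2.800: state=(-1.067, 1.546)
t=3.000: state=(-0.485, 3.989)
t=3.200: state=(0.352, 3.855)
t=3.400: state=(0.893, 1.328)
t=3.600: state=(0.855, -1.652)
t=3.800: state=(0.304, -3.538)
t=4.000: state=(-0.396, -3.031)
t=4.200: state=(-0.782, -0.667)
t=4.400: state=(-0.652, 1.861)
t=4.600: state=(-0.124, 3.104)
t=4.720: state=(0.239, 2.808)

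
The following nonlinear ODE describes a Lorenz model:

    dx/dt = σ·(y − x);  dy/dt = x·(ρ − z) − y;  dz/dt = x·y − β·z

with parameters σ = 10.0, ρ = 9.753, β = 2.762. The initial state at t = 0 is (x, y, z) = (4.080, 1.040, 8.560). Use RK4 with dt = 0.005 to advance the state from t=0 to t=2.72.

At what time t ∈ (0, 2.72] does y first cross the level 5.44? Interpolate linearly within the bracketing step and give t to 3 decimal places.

t=0.000: state=(4.080, 1.040, 8.560)
step 1 (dt=0.005): k1=(-30.400, 3.827, -19.400), k2=(-29.544, 3.921, -19.306), k3=(-29.563, 3.923, -19.304), k4=(-28.726, 4.011, -19.210); state += dt/6·(k1+2k2+2k3+k4)
t=0.005: state=(3.932, 1.060, 8.463)
t=0.010: state=(3.793, 1.080, 8.368)
t=0.015: state=(3.661, 1.101, 8.273)
continuing one RK4 step at a time; state shown every 20 steps (Δt=0.1):
t=0.100: state=(2.329, 1.521, 6.822)
t=0.200: state=(2.025, 2.101, 5.507)
t=0.300: state=(2.342, 2.869, 4.647)
t=0.400: state=(3.055, 3.951, 4.330)
t=0.500: state=(4.128, 5.366, 4.759)
next step: t=0.505: state=(4.190, 5.442, 4.806) — y has crossed 5.44
linear interpolation between t=0.500 (5.36600) and t=0.505 (5.44235) → t≈0.505

t = 0.505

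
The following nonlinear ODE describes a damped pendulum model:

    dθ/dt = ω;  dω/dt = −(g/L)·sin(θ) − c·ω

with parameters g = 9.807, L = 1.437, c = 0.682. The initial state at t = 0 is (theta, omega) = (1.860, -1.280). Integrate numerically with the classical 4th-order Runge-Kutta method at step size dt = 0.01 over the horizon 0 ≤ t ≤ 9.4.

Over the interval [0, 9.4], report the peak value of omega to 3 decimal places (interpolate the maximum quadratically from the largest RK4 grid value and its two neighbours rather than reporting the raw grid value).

t=0.000: state=(1.860, -1.280)
step 1 (dt=0.01): k1=(-1.280, -5.668), k2=(-1.308, -5.661), k3=(-1.308, -5.662), k4=(-1.337, -5.655); state += dt/6·(k1+2k2+2k3+k4)
t=0.010: state=(1.847, -1.337)
t=0.020: state=(1.833, -1.393)
t=0.030: state=(1.819, -1.449)
continuing one RK4 step at a time; state shown every 50 steps (Δt=0.5):
t=0.500: state=(0.585, -3.489)
t=1.000: state=(-0.899, -1.752)
t=1.500: state=(-0.978, 1.284)
t=2.000: state=(0.032, 2.195)
t=2.500: state=(0.708, 0.269)
t=3.000: state=(0.354, -1.412)
t=3.500: state=(-0.322, -0.932)
t=4.000: state=(-0.409, 0.544)
t=4.500: state=(0.030, 0.937)
t=5.000: state=(0.305, 0.057)
t=5.500: state=(0.123, -0.640)
t=6.000: state=(-0.159, -0.341)
t=6.500: state=(-0.161, 0.296)
t=7.000: state=(0.038, 0.381)
t=7.500: state=(0.132, -0.035)
t=8.000: state=(0.034, -0.287)
t=8.500: state=(-0.078, -0.108)
t=9.000: state=(-0.060, 0.154)
t=9.400: state=(0.012, 0.172)
largest grid value and its neighbours: omega(1.870)=2.29552, omega(1.880)=2.29683, omega(1.890)=2.29662
parabola through these three points peaks at t≈1.884 with omega≈2.29693

max omega = 2.297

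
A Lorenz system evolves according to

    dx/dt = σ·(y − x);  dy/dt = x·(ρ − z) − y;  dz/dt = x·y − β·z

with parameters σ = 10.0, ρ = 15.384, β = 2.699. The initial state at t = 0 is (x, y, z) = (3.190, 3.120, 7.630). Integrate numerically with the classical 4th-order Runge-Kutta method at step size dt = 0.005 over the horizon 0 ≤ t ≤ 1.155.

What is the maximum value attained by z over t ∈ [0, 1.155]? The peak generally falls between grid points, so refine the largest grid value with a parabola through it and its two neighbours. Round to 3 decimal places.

max z = 20.000

t=0.000: state=(3.190, 3.120, 7.630)
step 1 (dt=0.005): k1=(-0.700, 21.615, -10.641), k2=(-0.142, 21.632, -10.402), k3=(-0.156, 21.641, -10.399), k4=(0.390, 21.667, -10.158); state += dt/6·(k1+2k2+2k3+k4)
t=0.005: state=(3.189, 3.228, 7.578)
t=0.010: state=(3.194, 3.337, 7.528)
t=0.015: state=(3.203, 3.446, 7.481)
continuing one RK4 step at a time; state shown every 10 steps (Δt=0.05):
t=0.050: state=(3.397, 4.236, 7.229)
t=0.100: state=(3.990, 5.500, 7.155)
t=0.150: state=(4.891, 6.972, 7.548)
t=0.200: state=(6.053, 8.589, 8.595)
t=0.250: state=(7.382, 10.098, 10.470)
t=0.300: state=(8.675, 11.010, 13.163)
t=0.350: state=(9.586, 10.763, 16.227)
t=0.400: state=(9.751, 9.188, 18.761)
t=0.450: state=(9.041, 6.850, 19.945)
t=0.500: state=(7.695, 4.660, 19.669)
t=0.550: state=(6.157, 3.171, 18.433)
t=0.600: state=(4.800, 2.412, 16.804)
t=0.650: state=(3.795, 2.168, 15.132)
t=0.700: state=(3.162, 2.235, 13.573)
t=0.750: state=(2.847, 2.491, 12.187)
t=0.800: state=(2.787, 2.890, 11.000)
t=0.850: state=(2.937, 3.428, 10.031)
t=0.900: state=(3.274, 4.127, 9.312)
t=0.950: state=(3.792, 5.011, 8.890)
t=1.000: state=(4.494, 6.086, 8.843)
t=1.050: state=(5.379, 7.317, 9.278)
t=1.100: state=(6.413, 8.576, 10.310)
t=1.150: state=(7.496, 9.603, 11.991)
t=1.155: state=(7.601, 9.680, 12.191)
largest grid value and its neighbours: z(0.460)=19.99598, z(0.465)=19.99976, z(0.470)=19.98965
parabola through these three points peaks at t≈0.464 with z≈20.00012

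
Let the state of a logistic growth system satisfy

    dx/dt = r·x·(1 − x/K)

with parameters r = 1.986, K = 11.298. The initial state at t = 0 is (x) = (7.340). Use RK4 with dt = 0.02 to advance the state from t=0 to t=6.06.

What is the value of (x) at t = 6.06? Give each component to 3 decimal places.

t=0.000: state=(7.340)
step 1 (dt=0.02): k1=(5.107), k2=(5.076), k3=(5.076), k4=(5.045); state += dt/6·(k1+2k2+2k3+k4)
t=0.020: state=(7.442)
t=0.040: state=(7.542)
t=0.060: state=(7.641)
continuing one RK4 step at a time; state shown every 10 steps (Δt=0.2):
t=0.200: state=(8.292)
t=0.400: state=(9.085)
t=0.600: state=(9.708)
t=0.800: state=(10.177)
t=1.000: state=(10.519)
t=1.200: state=(10.763)
t=1.400: state=(10.932)
t=1.600: state=(11.050)
t=1.800: state=(11.130)
t=2.000: state=(11.184)
t=2.200: state=(11.221)
t=2.400: state=(11.246)
t=2.600: state=(11.263)
t=2.800: state=(11.275)
t=3.000: state=(11.282)
t=3.200: state=(11.287)
t=3.400: state=(11.291)
t=3.600: state=(11.293)
t=3.800: state=(11.295)
t=4.000: state=(11.296)
t=4.200: state=(11.297)
t=4.400: state=(11.297)
t=4.600: state=(11.297)
t=4.800: state=(11.298)
t=5.000: state=(11.298)
t=5.200: state=(11.298)
t=5.400: state=(11.298)
t=5.600: state=(11.298)
t=5.800: state=(11.298)
t=6.000: state=(11.298)
t=6.060: state=(11.298)

(x) = (11.298)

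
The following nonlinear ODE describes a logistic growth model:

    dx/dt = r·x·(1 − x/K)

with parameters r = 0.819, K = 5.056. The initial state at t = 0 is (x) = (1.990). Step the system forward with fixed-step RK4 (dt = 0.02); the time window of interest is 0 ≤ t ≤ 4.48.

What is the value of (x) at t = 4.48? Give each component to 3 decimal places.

t=0.000: state=(1.990)
step 1 (dt=0.02): k1=(0.988), k2=(0.990), k3=(0.990), k4=(0.992); state += dt/6·(k1+2k2+2k3+k4)
t=0.020: state=(2.010)
t=0.040: state=(2.030)
t=0.060: state=(2.050)
continuing one RK4 step at a time; state shown every 10 steps (Δt=0.2):
t=0.200: state=(2.191)
t=0.400: state=(2.396)
t=0.600: state=(2.603)
t=0.800: state=(2.809)
t=1.000: state=(3.011)
t=1.200: state=(3.207)
t=1.400: state=(3.394)
t=1.600: state=(3.572)
t=1.800: state=(3.738)
t=2.000: state=(3.891)
t=2.200: state=(4.031)
t=2.400: state=(4.159)
t=2.600: state=(4.273)
t=2.800: state=(4.376)
t=3.000: state=(4.466)
t=3.200: state=(4.546)
t=3.400: state=(4.617)
t=3.600: state=(4.678)
t=3.800: state=(4.732)
t=4.000: state=(4.778)
t=4.200: state=(4.818)
t=4.400: state=(4.852)
t=4.480: state=(4.865)

(x) = (4.865)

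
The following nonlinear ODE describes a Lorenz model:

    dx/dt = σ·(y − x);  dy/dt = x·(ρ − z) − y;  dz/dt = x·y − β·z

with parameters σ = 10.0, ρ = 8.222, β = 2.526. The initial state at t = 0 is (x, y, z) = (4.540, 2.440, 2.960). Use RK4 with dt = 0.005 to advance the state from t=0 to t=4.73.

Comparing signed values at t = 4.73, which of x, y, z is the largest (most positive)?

largest component: z

t=0.000: state=(4.540, 2.440, 2.960)
step 1 (dt=0.005): k1=(-21.000, 21.449, 3.601), k2=(-19.939, 21.079, 3.690), k3=(-19.975, 21.093, 3.692), k4=(-18.947, 20.737, 3.779); state += dt/6·(k1+2k2+2k3+k4)
t=0.005: state=(4.440, 2.545, 2.978)
t=0.010: state=(4.350, 2.647, 2.998)
t=0.015: state=(4.270, 2.746, 3.018)
continuing one RK4 step at a time; state shown every 40 steps (Δt=0.2):
t=0.200: state=(4.520, 5.417, 4.484)
t=0.400: state=(6.042, 6.311, 8.025)
t=0.600: state=(5.117, 4.153, 9.604)
t=0.800: state=(3.425, 2.867, 7.958)
t=1.000: state=(2.970, 3.030, 6.189)
t=1.200: state=(3.498, 3.931, 5.483)
t=1.400: state=(4.510, 5.014, 6.201)
t=1.600: state=(5.129, 5.163, 7.777)
t=1.800: state=(4.656, 4.240, 8.345)
t=2.000: state=(3.894, 3.622, 7.585)
t=2.200: state=(3.677, 3.725, 6.697)
t=2.400: state=(4.000, 4.244, 6.435)
t=2.600: state=(4.493, 4.696, 6.918)
t=2.800: state=(4.668, 4.625, 7.595)
t=3.000: state=(4.393, 4.201, 7.723)
t=3.200: state=(4.065, 3.958, 7.326)
t=3.400: state=(4.008, 4.055, 6.929)
t=3.600: state=(4.199, 4.323, 6.883)
t=3.800: state=(4.415, 4.486, 7.162)
t=4.000: state=(4.443, 4.401, 7.436)
t=4.200: state=(4.295, 4.207, 7.434)
t=4.400: state=(4.160, 4.123, 7.229)
t=4.600: state=(4.161, 4.195, 7.066)
t=4.730: state=(4.223, 4.280, 7.057)
compare at T: x=4.223, y=4.280, z=7.057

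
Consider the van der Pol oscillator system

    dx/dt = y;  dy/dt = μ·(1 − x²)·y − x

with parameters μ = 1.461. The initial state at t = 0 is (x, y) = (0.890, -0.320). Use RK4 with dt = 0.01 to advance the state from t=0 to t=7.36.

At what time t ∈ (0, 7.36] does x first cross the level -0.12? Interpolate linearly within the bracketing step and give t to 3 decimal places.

t=0.000: state=(0.890, -0.320)
step 1 (dt=0.01): k1=(-0.320, -0.987), k2=(-0.325, -0.988), k3=(-0.325, -0.988), k4=(-0.330, -0.990); state += dt/6·(k1+2k2+2k3+k4)
t=0.010: state=(0.887, -0.330)
t=0.020: state=(0.883, -0.340)
t=0.030: state=(0.880, -0.350)
continuing one RK4 step at a time; state shown every 25 steps (Δt=0.25):
t=0.250: state=(0.778, -0.579)
t=0.500: state=(0.596, -0.893)
t=0.750: state=(0.322, -1.323)
t=1.000: state=(-0.081, -1.928)
t=1.020: state=(-0.120, -1.983)
next step: t=1.030: state=(-0.140, -2.010) — x has crossed -0.12
linear interpolation between t=1.020 (-0.11968) and t=1.030 (-0.13965) → t≈1.020

t = 1.020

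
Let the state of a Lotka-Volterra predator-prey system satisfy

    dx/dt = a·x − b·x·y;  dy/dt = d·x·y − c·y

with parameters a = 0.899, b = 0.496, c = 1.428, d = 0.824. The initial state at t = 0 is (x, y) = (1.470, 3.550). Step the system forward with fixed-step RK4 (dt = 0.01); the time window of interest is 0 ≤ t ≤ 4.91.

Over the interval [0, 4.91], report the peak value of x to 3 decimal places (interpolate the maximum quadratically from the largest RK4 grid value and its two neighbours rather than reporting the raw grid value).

max x = 3.044

t=0.000: state=(1.470, 3.550)
step 1 (dt=0.01): k1=(-1.267, -0.769), k2=(-1.259, -0.787), k3=(-1.259, -0.787), k4=(-1.250, -0.804); state += dt/6·(k1+2k2+2k3+k4)
t=0.010: state=(1.457, 3.542)
t=0.020: state=(1.445, 3.534)
t=0.030: state=(1.433, 3.525)
continuing one RK4 step at a time; state shown every 20 steps (Δt=0.2):
t=0.200: state=(1.249, 3.335)
t=0.400: state=(1.090, 3.037)
t=0.600: state=(0.981, 2.706)
t=0.800: state=(0.913, 2.376)
t=1.000: state=(0.877, 2.068)
t=1.200: state=(0.867, 1.794)
t=1.400: state=(0.879, 1.556)
t=1.600: state=(0.911, 1.355)
t=1.800: state=(0.961, 1.188)
t=2.000: state=(1.030, 1.052)
t=2.200: state=(1.117, 0.943)
t=2.400: state=(1.223, 0.859)
t=2.600: state=(1.348, 0.798)
t=2.800: state=(1.494, 0.758)
t=3.000: state=(1.661, 0.738)
t=3.200: state=(1.848, 0.741)
t=3.400: state=(2.053, 0.768)
t=3.600: state=(2.271, 0.824)
t=3.800: state=(2.494, 0.917)
t=4.000: state=(2.708, 1.058)
t=4.200: state=(2.891, 1.262)
t=4.400: state=(3.013, 1.545)
t=4.600: state=(3.040, 1.915)
t=4.800: state=(2.945, 2.361)
t=4.910: state=(2.838, 2.623)
largest grid value and its neighbours: x(4.540)=3.04370, x(4.550)=3.04382, x(4.560)=3.04364
parabola through these three points peaks at t≈4.549 with x≈3.04382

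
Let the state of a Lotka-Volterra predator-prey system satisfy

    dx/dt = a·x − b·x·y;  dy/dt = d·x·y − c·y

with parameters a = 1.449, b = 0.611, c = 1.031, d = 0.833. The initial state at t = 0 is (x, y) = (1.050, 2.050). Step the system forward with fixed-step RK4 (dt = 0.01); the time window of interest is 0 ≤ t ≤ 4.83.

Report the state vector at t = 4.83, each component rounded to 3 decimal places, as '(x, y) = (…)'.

t=0.000: state=(1.050, 2.050)
step 1 (dt=0.01): k1=(0.206, -0.321), k2=(0.208, -0.319), k3=(0.207, -0.318), k4=(0.209, -0.316); state += dt/6·(k1+2k2+2k3+k4)
t=0.010: state=(1.052, 2.047)
t=0.020: state=(1.054, 2.044)
t=0.030: state=(1.056, 2.041)
continuing one RK4 step at a time; state shown every 20 steps (Δt=0.2):
t=0.200: state=(1.096, 1.994)
t=0.400: state=(1.151, 1.956)
t=0.600: state=(1.212, 1.938)
t=0.800: state=(1.278, 1.940)
t=1.000: state=(1.346, 1.964)
t=1.200: state=(1.411, 2.011)
t=1.400: state=(1.468, 2.080)
t=1.600: state=(1.513, 2.170)
t=1.800: state=(1.541, 2.278)
t=2.000: state=(1.548, 2.398)
t=2.200: state=(1.531, 2.522)
t=2.400: state=(1.492, 2.641)
t=2.600: state=(1.434, 2.743)
t=2.800: state=(1.364, 2.818)
t=3.000: state=(1.288, 2.860)
t=3.200: state=(1.212, 2.865)
t=3.400: state=(1.143, 2.837)
t=3.600: state=(1.083, 2.778)
t=3.800: state=(1.036, 2.696)
t=4.000: state=(1.001, 2.599)
t=4.200: state=(0.980, 2.494)
t=4.400: state=(0.972, 2.387)
t=4.600: state=(0.976, 2.284)
t=4.800: state=(0.993, 2.190)
t=4.830: state=(0.996, 2.176)

(x, y) = (0.996, 2.176)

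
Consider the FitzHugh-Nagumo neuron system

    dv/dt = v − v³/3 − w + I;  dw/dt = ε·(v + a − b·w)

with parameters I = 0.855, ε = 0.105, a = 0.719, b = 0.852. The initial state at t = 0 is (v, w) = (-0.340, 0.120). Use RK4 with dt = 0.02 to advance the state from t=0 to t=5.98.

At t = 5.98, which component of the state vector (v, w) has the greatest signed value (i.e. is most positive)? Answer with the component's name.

largest component: v

t=0.000: state=(-0.340, 0.120)
step 1 (dt=0.02): k1=(0.408, 0.029), k2=(0.411, 0.029), k3=(0.411, 0.029), k4=(0.415, 0.030); state += dt/6·(k1+2k2+2k3+k4)
t=0.020: state=(-0.332, 0.121)
t=0.040: state=(-0.323, 0.121)
t=0.060: state=(-0.315, 0.122)
continuing one RK4 step at a time; state shown every 10 steps (Δt=0.2):
t=0.200: state=(-0.251, 0.127)
t=0.400: state=(-0.146, 0.135)
t=0.600: state=(-0.020, 0.146)
t=0.800: state=(0.131, 0.160)
t=1.000: state=(0.312, 0.176)
t=1.200: state=(0.524, 0.197)
t=1.400: state=(0.763, 0.222)
t=1.600: state=(1.017, 0.251)
t=1.800: state=(1.262, 0.285)
t=2.000: state=(1.474, 0.324)
t=2.200: state=(1.634, 0.365)
t=2.400: state=(1.743, 0.409)
t=2.600: state=(1.808, 0.454)
t=2.800: state=(1.842, 0.499)
t=3.000: state=(1.857, 0.544)
t=3.200: state=(1.858, 0.588)
t=3.400: state=(1.853, 0.631)
t=3.600: state=(1.842, 0.673)
t=3.800: state=(1.829, 0.714)
t=4.000: state=(1.814, 0.754)
t=4.200: state=(1.799, 0.794)
t=4.400: state=(1.783, 0.832)
t=4.600: state=(1.766, 0.869)
t=4.800: state=(1.749, 0.905)
t=5.000: state=(1.732, 0.940)
t=5.200: state=(1.715, 0.974)
t=5.400: state=(1.698, 1.008)
t=5.600: state=(1.681, 1.040)
t=5.800: state=(1.663, 1.071)
t=5.980: state=(1.648, 1.099)
compare at T: v=1.648, w=1.099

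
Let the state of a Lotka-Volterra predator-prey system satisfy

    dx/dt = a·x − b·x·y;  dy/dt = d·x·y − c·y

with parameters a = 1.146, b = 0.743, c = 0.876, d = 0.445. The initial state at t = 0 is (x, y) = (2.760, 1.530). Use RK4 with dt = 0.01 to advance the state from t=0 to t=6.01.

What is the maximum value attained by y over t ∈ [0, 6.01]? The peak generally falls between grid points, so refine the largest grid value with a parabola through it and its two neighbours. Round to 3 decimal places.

t=0.000: state=(2.760, 1.530)
step 1 (dt=0.01): k1=(0.025, 0.539), k2=(0.020, 0.540), k3=(0.020, 0.540), k4=(0.014, 0.541); state += dt/6·(k1+2k2+2k3+k4)
t=0.010: state=(2.760, 1.535)
t=0.020: state=(2.760, 1.541)
t=0.030: state=(2.760, 1.546)
continuing one RK4 step at a time; state shown every 20 steps (Δt=0.2):
t=0.200: state=(2.743, 1.641)
t=0.400: state=(2.680, 1.754)
t=0.600: state=(2.576, 1.860)
t=0.800: state=(2.440, 1.952)
t=1.000: state=(2.284, 2.022)
t=1.200: state=(2.119, 2.064)
t=1.400: state=(1.958, 2.077)
t=1.600: state=(1.810, 2.061)
t=1.800: state=(1.681, 2.020)
t=2.000: state=(1.572, 1.960)
t=2.200: state=(1.486, 1.884)
t=2.400: state=(1.421, 1.799)
t=2.600: state=(1.377, 1.710)
t=2.800: state=(1.352, 1.620)
t=3.000: state=(1.345, 1.533)
t=3.200: state=(1.355, 1.451)
t=3.400: state=(1.382, 1.375)
t=3.600: state=(1.424, 1.308)
t=3.800: state=(1.481, 1.249)
t=4.000: state=(1.553, 1.199)
t=4.200: state=(1.639, 1.160)
t=4.400: state=(1.739, 1.132)
t=4.600: state=(1.851, 1.114)
t=4.800: state=(1.974, 1.108)
t=5.000: state=(2.104, 1.115)
t=5.200: state=(2.239, 1.136)
t=5.400: state=(2.373, 1.170)
t=5.600: state=(2.499, 1.220)
t=5.800: state=(2.610, 1.286)
t=6.000: state=(2.695, 1.367)
t=6.010: state=(2.699, 1.371)
largest grid value and its neighbours: y(1.380)=2.07713, y(1.390)=2.07714, y(1.400)=2.07708
parabola through these three points peaks at t≈1.387 with y≈2.07714

max y = 2.077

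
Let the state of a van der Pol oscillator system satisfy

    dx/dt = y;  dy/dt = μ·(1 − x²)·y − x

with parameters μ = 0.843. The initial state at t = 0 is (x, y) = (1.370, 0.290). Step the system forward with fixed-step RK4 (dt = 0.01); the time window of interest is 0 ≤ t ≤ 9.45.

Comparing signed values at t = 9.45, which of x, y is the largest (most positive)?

t=0.000: state=(1.370, 0.290)
step 1 (dt=0.01): k1=(0.290, -1.584), k2=(0.282, -1.581), k3=(0.282, -1.581), k4=(0.274, -1.577); state += dt/6·(k1+2k2+2k3+k4)
t=0.010: state=(1.373, 0.274)
t=0.020: state=(1.375, 0.258)
t=0.030: state=(1.378, 0.243)
continuing one RK4 step at a time; state shown every 50 steps (Δt=0.5):
t=0.500: state=(1.337, -0.378)
t=1.000: state=(1.023, -0.872)
t=1.500: state=(0.449, -1.460)
t=2.000: state=(-0.471, -2.191)
t=2.500: state=(-1.518, -1.611)
t=3.000: state=(-1.910, -0.078)
t=3.500: state=(-1.762, 0.559)
t=4.000: state=(-1.398, 0.892)
t=4.500: state=(-0.852, 1.330)
t=5.000: state=(-0.010, 2.098)
t=5.500: state=(1.182, 2.352)
t=6.000: state=(1.941, 0.581)
t=6.500: state=(1.938, -0.401)
t=7.000: state=(1.641, -0.750)
t=7.500: state=(1.190, -1.076)
t=8.000: state=(0.525, -1.645)
t=8.500: state=(-0.508, -2.460)
t=9.000: state=(-1.650, -1.640)
t=9.450: state=(-2.004, -0.090)
compare at T: x=-2.004, y=-0.090

largest component: y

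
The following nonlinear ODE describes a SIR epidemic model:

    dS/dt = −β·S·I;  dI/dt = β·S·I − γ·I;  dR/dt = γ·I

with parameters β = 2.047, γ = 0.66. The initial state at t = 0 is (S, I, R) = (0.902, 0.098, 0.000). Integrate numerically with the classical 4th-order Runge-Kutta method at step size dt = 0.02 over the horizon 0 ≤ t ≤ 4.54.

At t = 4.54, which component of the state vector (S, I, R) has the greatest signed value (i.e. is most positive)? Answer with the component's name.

t=0.000: state=(0.902, 0.098, 0.000)
step 1 (dt=0.02): k1=(-0.181, 0.116, 0.065), k2=(-0.183, 0.117, 0.065), k3=(-0.183, 0.117, 0.065), k4=(-0.185, 0.118, 0.066); state += dt/6·(k1+2k2+2k3+k4)
t=0.020: state=(0.898, 0.100, 0.001)
t=0.040: state=(0.895, 0.103, 0.003)
t=0.060: state=(0.891, 0.105, 0.004)
continuing one RK4 step at a time; state shown every 10 steps (Δt=0.2):
t=0.200: state=(0.862, 0.123, 0.015)
t=0.400: state=(0.815, 0.152, 0.033)
t=0.600: state=(0.761, 0.184, 0.055)
t=0.800: state=(0.701, 0.218, 0.081)
t=1.000: state=(0.636, 0.251, 0.112)
t=1.200: state=(0.571, 0.282, 0.148)
t=1.400: state=(0.506, 0.308, 0.187)
t=1.600: state=(0.444, 0.327, 0.229)
t=1.800: state=(0.387, 0.340, 0.273)
t=2.000: state=(0.336, 0.346, 0.318)
t=2.200: state=(0.292, 0.344, 0.364)
t=2.400: state=(0.254, 0.337, 0.409)
t=2.600: state=(0.222, 0.326, 0.453)
t=2.800: state=(0.195, 0.311, 0.495)
t=3.000: state=(0.172, 0.294, 0.535)
t=3.200: state=(0.153, 0.275, 0.572)
t=3.400: state=(0.137, 0.256, 0.607)
t=3.600: state=(0.124, 0.236, 0.640)
t=3.800: state=(0.113, 0.217, 0.669)
t=4.000: state=(0.104, 0.199, 0.697)
t=4.200: state=(0.096, 0.182, 0.722)
t=4.400: state=(0.089, 0.166, 0.745)
t=4.540: state=(0.085, 0.155, 0.760)
compare at T: S=0.085, I=0.155, R=0.760

largest component: R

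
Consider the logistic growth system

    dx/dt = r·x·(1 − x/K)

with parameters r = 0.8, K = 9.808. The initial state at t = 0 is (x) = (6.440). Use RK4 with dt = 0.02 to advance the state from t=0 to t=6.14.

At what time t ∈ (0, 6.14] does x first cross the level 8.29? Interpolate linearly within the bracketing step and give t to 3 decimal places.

t=0.000: state=(6.440)
step 1 (dt=0.02): k1=(1.769), k2=(1.765), k3=(1.765), k4=(1.760); state += dt/6·(k1+2k2+2k3+k4)
t=0.020: state=(6.475)
t=0.040: state=(6.510)
t=0.060: state=(6.545)
continuing one RK4 step at a time; state shown every 10 steps (Δt=0.2):
t=0.200: state=(6.784)
t=0.400: state=(7.108)
t=0.600: state=(7.410)
t=0.800: state=(7.688)
t=1.000: state=(7.942)
t=1.200: state=(8.172)
t=1.300: state=(8.278)
next step: t=1.320: state=(8.298) — x has crossed 8.29
linear interpolation between t=1.300 (8.27784) and t=1.320 (8.29839) → t≈1.312

t = 1.312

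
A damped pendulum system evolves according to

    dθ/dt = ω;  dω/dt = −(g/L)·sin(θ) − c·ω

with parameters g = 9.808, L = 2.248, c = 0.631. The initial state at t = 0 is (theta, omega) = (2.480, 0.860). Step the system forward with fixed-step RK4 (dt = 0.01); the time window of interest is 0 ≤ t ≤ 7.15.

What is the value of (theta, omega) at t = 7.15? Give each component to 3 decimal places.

t=0.000: state=(2.480, 0.860)
step 1 (dt=0.01): k1=(0.860, -3.223), k2=(0.844, -3.198), k3=(0.844, -3.199), k4=(0.828, -3.174); state += dt/6·(k1+2k2+2k3+k4)
t=0.010: state=(2.488, 0.828)
t=0.020: state=(2.497, 0.797)
t=0.030: state=(2.504, 0.765)
continuing one RK4 step at a time; state shown every 25 steps (Δt=0.25):
t=0.250: state=(2.605, 0.179)
t=0.500: state=(2.581, -0.364)
t=0.750: state=(2.424, -0.905)
t=1.000: state=(2.121, -1.534)
t=1.250: state=(1.648, -2.258)
t=1.500: state=(0.999, -2.891)
t=1.750: state=(0.243, -3.037)
t=2.000: state=(-0.458, -2.467)
t=2.250: state=(-0.951, -1.438)
t=2.500: state=(-1.172, -0.337)
t=2.750: state=(-1.130, 0.642)
t=3.000: state=(-0.869, 1.401)
t=3.250: state=(-0.458, 1.817)
t=3.500: state=(0.000, 1.772)
t=3.750: state=(0.392, 1.303)
t=4.000: state=(0.633, 0.604)
t=4.250: state=(0.692, -0.117)
t=4.500: state=(0.585, -0.710)
t=4.750: state=(0.357, -1.067)
t=5.000: state=(0.076, -1.125)
t=5.250: state=(-0.182, -0.900)
t=5.500: state=(-0.358, -0.489)
t=5.750: state=(-0.422, -0.025)
t=6.000: state=(-0.375, 0.378)
t=6.250: state=(-0.245, 0.634)
t=6.500: state=(-0.074, 0.701)
t=6.750: state=(0.090, 0.586)
t=7.000: state=(0.208, 0.344)
t=7.150: state=(0.247, 0.171)

(theta, omega) = (0.247, 0.171)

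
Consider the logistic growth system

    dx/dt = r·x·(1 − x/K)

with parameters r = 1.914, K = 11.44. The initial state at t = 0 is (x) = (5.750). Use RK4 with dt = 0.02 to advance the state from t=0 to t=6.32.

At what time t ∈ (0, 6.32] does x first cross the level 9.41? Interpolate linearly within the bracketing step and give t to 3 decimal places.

t = 0.796

t=0.000: state=(5.750)
step 1 (dt=0.02): k1=(5.474), k2=(5.473), k3=(5.473), k4=(5.471); state += dt/6·(k1+2k2+2k3+k4)
t=0.020: state=(5.859)
t=0.040: state=(5.969)
t=0.060: state=(6.078)
continuing one RK4 step at a time; state shown every 25 steps (Δt=0.5):
t=0.500: state=(8.290)
t=0.780: state=(9.359)
next step: t=0.800: state=(9.423) — x has crossed 9.41
linear interpolation between t=0.780 (9.35886) and t=0.800 (9.42324) → t≈0.796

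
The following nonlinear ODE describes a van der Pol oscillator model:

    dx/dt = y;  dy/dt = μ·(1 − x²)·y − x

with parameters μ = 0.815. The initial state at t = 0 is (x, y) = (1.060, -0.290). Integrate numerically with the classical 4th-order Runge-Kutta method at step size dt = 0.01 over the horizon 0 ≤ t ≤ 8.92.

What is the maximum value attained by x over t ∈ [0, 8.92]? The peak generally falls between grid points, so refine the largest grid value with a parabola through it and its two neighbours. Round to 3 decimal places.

max x = 1.986

t=0.000: state=(1.060, -0.290)
step 1 (dt=0.01): k1=(-0.290, -1.031), k2=(-0.295, -1.030), k3=(-0.295, -1.030), k4=(-0.300, -1.028); state += dt/6·(k1+2k2+2k3+k4)
t=0.010: state=(1.057, -0.300)
t=0.020: state=(1.054, -0.311)
t=0.030: state=(1.051, -0.321)
continuing one RK4 step at a time; state shown every 50 steps (Δt=0.5):
t=0.500: state=(0.789, -0.793)
t=1.000: state=(0.253, -1.374)
t=1.500: state=(-0.589, -1.928)
t=2.000: state=(-1.469, -1.312)
t=2.500: state=(-1.787, -0.042)
t=3.000: state=(-1.631, 0.581)
t=3.500: state=(-1.243, 0.967)
t=4.000: state=(-0.641, 1.489)
t=4.500: state=(0.298, 2.278)
t=5.000: state=(1.458, 1.944)
t=5.500: state=(1.976, 0.217)
t=6.000: state=(1.866, -0.518)
t=6.500: state=(1.522, -0.844)
t=7.000: state=(1.012, -1.225)
t=7.500: state=(0.246, -1.900)
t=8.000: state=(-0.893, -2.483)
t=8.500: state=(-1.847, -1.026)
t=8.920: state=(-2.000, 0.135)
largest grid value and its neighbours: x(5.590)=1.98586, x(5.600)=1.98590, x(5.610)=1.98575
parabola through these three points peaks at t≈5.597 with x≈1.98591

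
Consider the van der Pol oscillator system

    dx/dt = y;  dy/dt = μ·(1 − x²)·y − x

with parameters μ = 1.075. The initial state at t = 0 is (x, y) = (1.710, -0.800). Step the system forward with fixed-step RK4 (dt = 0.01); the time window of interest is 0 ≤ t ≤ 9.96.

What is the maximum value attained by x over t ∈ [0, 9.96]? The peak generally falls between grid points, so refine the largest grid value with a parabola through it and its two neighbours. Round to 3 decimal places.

max x = 2.010

t=0.000: state=(1.710, -0.800)
step 1 (dt=0.01): k1=(-0.800, -0.055), k2=(-0.800, -0.062), k3=(-0.800, -0.062), k4=(-0.801, -0.069); state += dt/6·(k1+2k2+2k3+k4)
t=0.010: state=(1.702, -0.801)
t=0.020: state=(1.694, -0.801)
t=0.030: state=(1.686, -0.802)
continuing one RK4 step at a time; state shown every 50 steps (Δt=0.5):
t=0.500: state=(1.278, -0.972)
t=1.000: state=(0.685, -1.477)
t=1.500: state=(-0.298, -2.529)
t=2.000: state=(-1.595, -1.994)
t=2.500: state=(-2.021, -0.003)
t=3.000: state=(-1.864, 0.510)
t=3.500: state=(-1.554, 0.726)
t=4.000: state=(-1.123, 1.028)
t=4.500: state=(-0.469, 1.672)
t=5.000: state=(0.636, 2.712)
t=5.500: state=(1.795, 1.340)
t=6.000: state=(1.997, -0.203)
t=6.500: state=(1.786, -0.571)
t=7.000: state=(1.447, -0.792)
t=7.500: state=(0.970, -1.158)
t=8.000: state=(0.216, -1.959)
t=8.500: state=(-1.019, -2.721)
t=9.000: state=(-1.936, -0.702)
t=9.500: state=(-1.957, 0.355)
t=9.960: state=(-1.726, 0.613)
largest grid value and its neighbours: x(5.870)=2.00983, x(5.880)=2.00988, x(5.890)=2.00973
parabola through these three points peaks at t≈5.877 with x≈2.00989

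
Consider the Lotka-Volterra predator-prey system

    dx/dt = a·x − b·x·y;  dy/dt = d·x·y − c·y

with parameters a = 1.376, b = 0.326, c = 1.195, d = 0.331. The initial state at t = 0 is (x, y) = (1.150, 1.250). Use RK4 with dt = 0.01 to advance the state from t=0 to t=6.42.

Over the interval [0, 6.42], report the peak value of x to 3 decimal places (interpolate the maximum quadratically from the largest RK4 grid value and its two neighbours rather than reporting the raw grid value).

max x = 11.639

t=0.000: state=(1.150, 1.250)
step 1 (dt=0.01): k1=(1.114, -1.018), k2=(1.121, -1.011), k3=(1.121, -1.012), k4=(1.128, -1.005); state += dt/6·(k1+2k2+2k3+k4)
t=0.010: state=(1.161, 1.240)
t=0.020: state=(1.173, 1.230)
t=0.030: state=(1.184, 1.220)
continuing one RK4 step at a time; state shown every 25 steps (Δt=0.25):
t=0.250: state=(1.479, 1.033)
t=0.500: state=(1.930, 0.881)
t=0.750: state=(2.545, 0.786)
t=1.000: state=(3.374, 0.743)
t=1.250: state=(4.478, 0.761)
t=1.500: state=(5.916, 0.866)
t=1.750: state=(7.706, 1.126)
t=2.000: state=(9.712, 1.717)
t=2.250: state=(11.359, 3.064)
t=2.500: state=(11.258, 5.899)
t=2.750: state=(8.318, 10.003)
t=3.000: state=(4.582, 12.578)
t=3.250: state=(2.311, 12.270)
t=3.500: state=(1.283, 10.498)
t=3.750: state=(0.836, 8.479)
t=4.000: state=(0.637, 6.677)
t=4.250: state=(0.555, 5.200)
t=4.500: state=(0.538, 4.034)
t=4.750: state=(0.568, 3.132)
t=5.000: state=(0.639, 2.441)
t=5.250: state=(0.756, 1.918)
t=5.500: state=(0.927, 1.524)
t=5.750: state=(1.170, 1.232)
t=6.000: state=(1.506, 1.020)
t=6.250: state=(1.967, 0.873)
t=6.420: state=(2.373, 0.805)
largest grid value and its neighbours: x(2.360)=11.63609, x(2.370)=11.63906, x(2.380)=11.63780
parabola through these three points peaks at t≈2.372 with x≈11.63915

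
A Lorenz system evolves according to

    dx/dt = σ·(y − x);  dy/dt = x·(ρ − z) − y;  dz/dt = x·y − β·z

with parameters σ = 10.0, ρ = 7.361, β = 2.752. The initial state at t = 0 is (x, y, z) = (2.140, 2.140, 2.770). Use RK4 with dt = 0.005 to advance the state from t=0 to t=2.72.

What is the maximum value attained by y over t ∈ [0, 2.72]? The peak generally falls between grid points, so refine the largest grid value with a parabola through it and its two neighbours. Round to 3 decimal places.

max y = 6.148

t=0.000: state=(2.140, 2.140, 2.770)
step 1 (dt=0.005): k1=(0.000, 7.685, -3.043), k2=(0.192, 7.682, -2.981), k3=(0.187, 7.684, -2.981), k4=(0.375, 7.683, -2.918); state += dt/6·(k1+2k2+2k3+k4)
t=0.005: state=(2.141, 2.178, 2.755)
t=0.010: state=(2.144, 2.217, 2.741)
t=0.015: state=(2.148, 2.255, 2.727)
continuing one RK4 step at a time; state shown every 20 steps (Δt=0.1):
t=0.100: state=(2.429, 2.941, 2.607)
t=0.200: state=(3.091, 3.883, 2.807)
t=0.300: state=(3.977, 4.934, 3.510)
t=0.400: state=(4.931, 5.832, 4.800)
t=0.500: state=(5.656, 6.140, 6.479)
t=0.600: state=(5.806, 5.608, 7.921)
t=0.700: state=(5.310, 4.576, 8.504)
t=0.800: state=(4.488, 3.650, 8.200)
t=0.900: state=(3.741, 3.117, 7.420)
t=1.000: state=(3.268, 2.946, 6.546)
t=1.100: state=(3.084, 3.029, 5.789)
t=1.200: state=(3.138, 3.290, 5.250)
t=1.300: state=(3.372, 3.680, 4.977)
t=1.400: state=(3.734, 4.139, 4.998)
t=1.500: state=(4.157, 4.581, 5.309)
t=1.600: state=(4.548, 4.887, 5.850)
t=1.700: state=(4.801, 4.954, 6.472)
t=1.800: state=(4.840, 4.765, 6.977)
t=1.900: state=(4.670, 4.420, 7.212)
t=2.000: state=(4.379, 4.068, 7.151)
t=2.100: state=(4.082, 3.815, 6.879)
t=2.200: state=(3.864, 3.701, 6.520)
t=2.300: state=(3.761, 3.717, 6.180)
t=2.400: state=(3.772, 3.834, 5.933)
t=2.500: state=(3.875, 4.014, 5.816)
t=2.600: state=(4.037, 4.213, 5.842)
t=2.700: state=(4.213, 4.382, 5.991)
t=2.720: state=(4.246, 4.408, 6.032)
largest grid value and its neighbours: y(0.480)=6.14539, y(0.485)=6.14749, y(0.490)=6.14736
parabola through these three points peaks at t≈0.487 with y≈6.14771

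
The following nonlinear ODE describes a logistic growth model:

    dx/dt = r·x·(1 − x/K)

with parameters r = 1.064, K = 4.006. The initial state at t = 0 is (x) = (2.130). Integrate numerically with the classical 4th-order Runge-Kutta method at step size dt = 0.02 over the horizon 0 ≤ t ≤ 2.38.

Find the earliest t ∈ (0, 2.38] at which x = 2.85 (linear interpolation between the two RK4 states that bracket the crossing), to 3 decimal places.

t=0.000: state=(2.130)
step 1 (dt=0.02): k1=(1.061), k2=(1.061), k3=(1.061), k4=(1.060); state += dt/6·(k1+2k2+2k3+k4)
t=0.020: state=(2.151)
t=0.040: state=(2.172)
t=0.060: state=(2.194)
continuing one RK4 step at a time; state shown every 5 steps (Δt=0.1):
t=0.100: state=(2.236)
t=0.200: state=(2.340)
t=0.300: state=(2.443)
t=0.400: state=(2.543)
t=0.500: state=(2.640)
t=0.600: state=(2.734)
t=0.700: state=(2.825)
t=0.720: state=(2.842)
next step: t=0.740: state=(2.860) — x has crossed 2.85
linear interpolation between t=0.720 (2.84234) and t=0.740 (2.85983) → t≈0.729

t = 0.729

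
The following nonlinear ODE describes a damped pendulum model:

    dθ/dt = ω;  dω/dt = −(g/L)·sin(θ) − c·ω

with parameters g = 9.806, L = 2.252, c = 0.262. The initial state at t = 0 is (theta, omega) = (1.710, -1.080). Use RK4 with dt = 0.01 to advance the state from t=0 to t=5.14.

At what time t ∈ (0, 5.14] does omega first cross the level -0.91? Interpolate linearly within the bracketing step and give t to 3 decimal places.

t=0.000: state=(1.710, -1.080)
step 1 (dt=0.01): k1=(-1.080, -4.029), k2=(-1.100, -4.027), k3=(-1.100, -4.027), k4=(-1.120, -4.025); state += dt/6·(k1+2k2+2k3+k4)
t=0.010: state=(1.699, -1.120)
t=0.020: state=(1.688, -1.161)
t=0.030: state=(1.676, -1.201)
continuing one RK4 step at a time; state shown every 20 steps (Δt=0.2):
t=0.200: state=(1.414, -1.870)
t=0.400: state=(0.968, -2.559)
t=0.600: state=(0.410, -2.964)
t=0.800: state=(-0.186, -2.903)
t=1.000: state=(-0.720, -2.379)
t=1.200: state=(-1.119, -1.580)
t=1.350: state=(-1.307, -0.918)
next step: t=1.360: state=(-1.315, -0.874) — omega has crossed -0.91
linear interpolation between t=1.350 (-0.91802) and t=1.360 (-0.87359) → t≈1.352

t = 1.352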